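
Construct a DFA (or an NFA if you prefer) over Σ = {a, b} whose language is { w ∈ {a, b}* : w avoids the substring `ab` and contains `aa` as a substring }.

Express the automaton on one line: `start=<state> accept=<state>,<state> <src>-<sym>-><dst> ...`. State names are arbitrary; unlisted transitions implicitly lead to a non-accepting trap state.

Handle the two conditions separately and then intersect. One (3 states) tracks partial matches of the forbidden pattern `ab`; the other (3 states) tracks whether and how much of `aa` has been seen. Each combined state is a pair, one component from each; accept when both components accept. Minimizing collapses redundant product states.
With 4 states:
        a   b  
>  S0   S1  S0 
   S1   S2  S3 
 * S2   S2  S3 
   S3   S3  S3 
(> = start, * = accepting)

start=S0 accept=S2 S0-a->S1 S0-b->S0 S1-a->S2 S1-b->S3 S2-a->S2 S2-b->S3 S3-a->S3 S3-b->S3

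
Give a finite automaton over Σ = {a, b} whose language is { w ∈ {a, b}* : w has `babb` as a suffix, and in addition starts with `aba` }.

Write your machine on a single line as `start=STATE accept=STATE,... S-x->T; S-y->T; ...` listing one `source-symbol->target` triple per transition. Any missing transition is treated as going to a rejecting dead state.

Build one automaton per condition and run them in lockstep. The first has 5 states tracking how much of the suffix `babb` has currently been matched; the second has 5 states tracking whether the input so far still matches the prefix `aba`. A product state is a pair (one from each), accepting exactly when both do. Equivalent product states are then merged.
9 states suffice.
        a   b  
>  q0   q1  q2 
   q1   q2  q3 
   q2   q2  q2 
   q3   q4  q2 
   q4   q5  q6 
   q5   q5  q7 
   q6   q4  q8 
   q7   q4  q7 
 * q8   q4  q7 
(> = start, * = accepting)

start=q0; accept=q8; q0-a->q1; q0-b->q2; q1-a->q2; q1-b->q3; q2-a->q2; q2-b->q2; q3-a->q4; q3-b->q2; q4-a->q5; q4-b->q6; q5-a->q5; q5-b->q7; q6-a->q4; q6-b->q8; q7-a->q4; q7-b->q7; q8-a->q4; q8-b->q7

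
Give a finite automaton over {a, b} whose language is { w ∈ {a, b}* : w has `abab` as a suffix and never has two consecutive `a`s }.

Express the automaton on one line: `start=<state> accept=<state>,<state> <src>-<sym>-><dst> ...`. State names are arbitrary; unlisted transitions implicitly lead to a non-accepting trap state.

Handle the two conditions separately and then intersect. The first has 5 states tracking how much of the suffix `abab` has currently been matched; the second has 3 states tracking partial matches of the forbidden pattern `aa`. A product state is a pair (one from each), accepting exactly when both do. Equivalent product states are then merged.
        a   b  
>  s0   s1  s0 
   s1   s2  s3 
   s2   s2  s2 
   s3   s4  s0 
   s4   s2  s5 
 * s5   s4  s0 
(> = start, * = accepting)

start=s0 accept=s5 s0-a->s1 s0-b->s0 s1-a->s2 s1-b->s3 s2-a->s2 s2-b->s2 s3-a->s4 s3-b->s0 s4-a->s2 s4-b->s5 s5-a->s4 s5-b->s0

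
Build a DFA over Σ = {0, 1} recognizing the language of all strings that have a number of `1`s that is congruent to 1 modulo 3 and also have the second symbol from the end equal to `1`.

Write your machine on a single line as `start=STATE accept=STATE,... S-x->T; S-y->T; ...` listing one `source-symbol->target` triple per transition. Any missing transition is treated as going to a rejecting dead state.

Run two small machines in parallel and take their product. The first has 3 states tracking the count of `1`s modulo 3; the second has 7 states tracking the last 2 symbols read. A product state is a pair (one from each), accepting exactly when both do. Minimizing collapses redundant product states.
7 states suffice.
        0   1  
>  s0   s0  s1 
   s1   s2  s3 
 * s2   s4  s3 
   s3   s3  s5 
   s4   s4  s3 
   s5   s0  s6 
 * s6   s2  s3 
(> = start, * = accepting)

start=s0; accept=s2,s6; s0-0->s0; s0-1->s1; s1-0->s2; s1-1->s3; s2-0->s4; s2-1->s3; s3-0->s3; s3-1->s5; s4-0->s4; s4-1->s3; s5-0->s0; s5-1->s6; s6-0->s2; s6-1->s3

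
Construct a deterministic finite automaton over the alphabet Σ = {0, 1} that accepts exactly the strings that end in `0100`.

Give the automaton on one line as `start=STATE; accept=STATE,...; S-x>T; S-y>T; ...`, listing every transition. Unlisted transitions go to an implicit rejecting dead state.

Let each state record the length of the longest suffix of the input read so far that is also a prefix of `0100`. S1 means the last symbol is `0`; S2 means the last 2 symbols are `01`; S3 means the last 3 symbols are `010`; S4 means the last 4 symbols are `0100`. Accept only at S4, where the string currently ends in `0100`.
With 5 states:
        0   1  
>  S0   S1  S0 
   S1   S1  S2 
   S2   S3  S0 
   S3   S4  S2 
 * S4   S1  S2 
(> = start, * = accepting)

start=S0; accept=S4; S0-0>S1; S0-1>S0; S1-0>S1; S1-1>S2; S2-0>S3; S2-1>S0; S3-0>S4; S3-1>S2; S4-0>S1; S4-1>S2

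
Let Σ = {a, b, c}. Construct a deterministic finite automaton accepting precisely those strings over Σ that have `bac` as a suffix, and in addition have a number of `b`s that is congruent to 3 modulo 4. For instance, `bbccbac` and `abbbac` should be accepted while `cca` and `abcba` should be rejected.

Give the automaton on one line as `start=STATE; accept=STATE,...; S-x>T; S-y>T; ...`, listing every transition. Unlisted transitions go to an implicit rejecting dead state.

start=S0; accept=S13; S0-a>S0; S0-b>S1; S0-c>S0; S1-a>S2; S1-b>S3; S1-c>S4; S2-a>S4; S2-b>S3; S2-c>S5; S3-a>S6; S3-b>S7; S3-c>S8; S4-a>S4; S4-b>S3; S4-c>S4; S5-a>S4; S5-b>S3; S5-c>S4; S6-a>S8; S6-b>S7; S6-c>S9; S7-a>S10; S7-b>S11; S7-c>S12; S8-a>S8; S8-b>S7; S8-c>S8; S9-a>S8; S9-b>S7; S9-c>S8; S10-a>S12; S10-b>S11; S10-c>S13; S11-a>S14; S11-b>S1; S11-c>S0; S12-a>S12; S12-b>S11; S12-c>S12; S13-a>S12; S13-b>S11; S13-c>S12; S14-a>S0; S14-b>S1; S14-c>S15; S15-a>S0; S15-b>S1; S15-c>S0

Run two small machines in parallel and take their product. The first has 4 states tracking how much of the suffix `bac` has currently been matched; the second has 4 states tracking the count of `b`s modulo 4. A product state is a pair (one from each), accepting exactly when both do.
With 16 states:
          a    b    c  
>  S0     S0   S1   S0 
   S1     S2   S3   S4 
   S2     S4   S3   S5 
   S3     S6   S7   S8 
   S4     S4   S3   S4 
   S5     S4   S3   S4 
   S6     S8   S7   S9 
   S7    S10  S11  S12 
   S8     S8   S7   S8 
   S9     S8   S7   S8 
   S10   S12  S11  S13 
   S11   S14   S1   S0 
   S12   S12  S11  S12 
 * S13   S12  S11  S12 
   S14    S0   S1  S15 
   S15    S0   S1   S0 
(> = start, * = accepting)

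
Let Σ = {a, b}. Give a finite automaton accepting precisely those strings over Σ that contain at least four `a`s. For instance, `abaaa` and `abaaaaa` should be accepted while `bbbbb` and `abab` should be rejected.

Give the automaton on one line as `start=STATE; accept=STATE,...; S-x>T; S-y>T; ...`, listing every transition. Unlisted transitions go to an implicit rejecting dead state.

start=q0; accept=q4,q5; q0-a>q1; q0-b>q0; q1-a>q2; q1-b>q1; q2-a>q3; q2-b>q2; q3-a>q4; q3-b>q3; q4-a>q5; q4-b>q4; q5-a>q5; q5-b>q5

Count `a`s, saturating at 5: states q0 through q4 mean 0 through 4 `a`s seen; q5 means more than 4. Each `a` increments (capped at q5); other symbols loop. Accept from {q4, q5}.
6 states suffice.
        a   b  
>  q0   q1  q0 
   q1   q2  q1 
   q2   q3  q2 
   q3   q4  q3 
 * q4   q5  q4 
 * q5   q5  q5 
(> = start, * = accepting)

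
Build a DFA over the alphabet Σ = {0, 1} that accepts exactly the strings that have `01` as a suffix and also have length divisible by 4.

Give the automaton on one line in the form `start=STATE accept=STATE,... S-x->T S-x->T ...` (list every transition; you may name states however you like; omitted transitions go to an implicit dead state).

start=S0 accept=S10 S0-0->S1 S0-1->S2 S1-0->S3 S1-1->S4 S2-0->S3 S2-1->S5 S3-0->S6 S3-1->S7 S4-0->S6 S4-1->S8 S5-0->S6 S5-1->S8 S6-0->S9 S6-1->S10 S7-0->S9 S7-1->S0 S8-0->S9 S8-1->S0 S9-0->S1 S9-1->S11 S10-0->S1 S10-1->S2 S11-0->S3 S11-1->S5

Build one automaton per condition and run them in lockstep. The first has 3 states tracking how much of the suffix `01` has currently been matched; the second has 4 states tracking the input length modulo 4. A product state is a pair (one from each), accepting exactly when both do.
          0    1  
>  S0     S1   S2 
   S1     S3   S4 
   S2     S3   S5 
   S3     S6   S7 
   S4     S6   S8 
   S5     S6   S8 
   S6     S9  S10 
   S7     S9   S0 
   S8     S9   S0 
   S9     S1  S11 
 * S10    S1   S2 
   S11    S3   S5 
(> = start, * = accepting)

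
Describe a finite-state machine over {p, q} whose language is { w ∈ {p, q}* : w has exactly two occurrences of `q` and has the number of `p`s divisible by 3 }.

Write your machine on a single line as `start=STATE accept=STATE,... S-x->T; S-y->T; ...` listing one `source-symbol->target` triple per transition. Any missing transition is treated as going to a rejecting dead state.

Run two small machines in parallel and take their product. The first has 4 states tracking the count of `q`s, saturating at 3; the second has 3 states tracking the count of `p`s modulo 3. A product state is a pair (one from each), accepting exactly when both do.
12 states suffice.
       p  q 
>  A   B  C 
   B   D  E 
   C   E  F 
   D   A  G 
   E   G  H 
 * F   H  I 
   G   C  J 
   H   J  K 
   I   K  I 
   J   F  L 
   K   L  K 
   L   I  L 
(> = start, * = accepting)

start=A; accept=F; A-p->B; A-q->C; B-p->D; B-q->E; C-p->E; C-q->F; D-p->A; D-q->G; E-p->G; E-q->H; F-p->H; F-q->I; G-p->C; G-q->J; H-p->J; H-q->K; I-p->K; I-q->I; J-p->F; J-q->L; K-p->L; K-q->K; L-p->I; L-q->L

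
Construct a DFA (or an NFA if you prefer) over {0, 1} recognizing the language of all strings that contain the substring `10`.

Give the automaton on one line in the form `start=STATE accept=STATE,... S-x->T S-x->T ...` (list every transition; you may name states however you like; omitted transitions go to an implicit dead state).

start=S0 accept=S2 S0-0->S0 S0-1->S1 S1-0->S2 S1-1->S1 S2-0->S2 S2-1->S2

States S0..S1 record the length of the longest prefix of `10` that matches the current input suffix. Reaching S2 means `10` has been seen, and we stay there forever. Accept from S2.
        0   1  
>  S0   S0  S1 
   S1   S2  S1 
 * S2   S2  S2 
(> = start, * = accepting)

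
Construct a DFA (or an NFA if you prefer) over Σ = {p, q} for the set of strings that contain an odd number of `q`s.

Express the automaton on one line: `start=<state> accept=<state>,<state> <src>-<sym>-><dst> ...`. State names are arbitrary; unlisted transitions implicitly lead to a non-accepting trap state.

The only thing that matters is how many `q`s have appeared, reduced mod 2. Use one state per residue: s0 for 0, …, s1 for 1. Reading `q` moves to the next residue; anything else stays put. s1 is accepting.
        p   q  
>  s0   s0  s1 
 * s1   s1  s0 
(> = start, * = accepting)

start=s0 accept=s1 s0-p->s0 s0-q->s1 s1-p->s1 s1-q->s0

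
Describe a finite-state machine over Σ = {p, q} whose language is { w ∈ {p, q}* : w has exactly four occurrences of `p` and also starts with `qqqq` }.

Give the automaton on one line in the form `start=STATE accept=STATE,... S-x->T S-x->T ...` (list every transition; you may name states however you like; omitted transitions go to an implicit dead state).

Build one automaton per condition and run them in lockstep. The first has 6 states tracking the count of `p`s, saturating at 5; the second has 6 states tracking whether the input so far still matches the prefix `qqqq`. A product state is a pair (one from each), accepting exactly when both do. Minimizing collapses redundant product states.
A 10-state machine:
       p  q 
>  A   B  C 
   B   B  B 
   C   B  D 
   D   B  E 
   E   B  F 
   F   G  F 
   G   H  G 
   H   I  H 
   I   J  I 
 * J   B  J 
(> = start, * = accepting)

start=A accept=J A-p->B A-q->C B-p->B B-q->B C-p->B C-q->D D-p->B D-q->E E-p->B E-q->F F-p->G F-q->F G-p->H G-q->G H-p->I H-q->H I-p->J I-q->I J-p->B J-q->J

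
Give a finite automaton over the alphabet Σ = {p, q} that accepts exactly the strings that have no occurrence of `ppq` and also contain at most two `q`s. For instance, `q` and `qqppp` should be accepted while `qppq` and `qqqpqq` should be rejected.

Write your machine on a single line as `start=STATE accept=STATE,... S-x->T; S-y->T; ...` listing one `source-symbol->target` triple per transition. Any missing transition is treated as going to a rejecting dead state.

Build one automaton per condition and run them in lockstep. One (4 states) tracks partial matches of the forbidden pattern `ppq`; the other (4 states) tracks the count of `q`s, saturating at 3. Each combined state is a pair, one component from each; accept when both components accept. Minimizing collapses redundant product states.
With 6 states:
       p  q 
>* A   B  C 
 * B   D  C 
 * C   E  D 
 * D   D  F 
 * E   D  D 
   F   F  F 
(> = start, * = accepting)

start=A; accept=A,B,C,D,E; A-p->B; A-q->C; B-p->D; B-q->C; C-p->E; C-q->D; D-p->D; D-q->F; E-p->D; E-q->D; F-p->F; F-q->F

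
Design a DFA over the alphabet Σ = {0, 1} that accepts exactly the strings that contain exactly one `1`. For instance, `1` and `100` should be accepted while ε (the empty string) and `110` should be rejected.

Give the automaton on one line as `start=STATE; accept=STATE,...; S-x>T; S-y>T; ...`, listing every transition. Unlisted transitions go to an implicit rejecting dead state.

Only the number of `1`s matters, and only up to 2. Make a chain A → B → C advanced by each `1` (with C absorbing); every other symbol self-loops. The accepting set is {B}.
3 states suffice.
       0  1 
>  A   A  B 
 * B   B  C 
   C   C  C 
(> = start, * = accepting)

start=A; accept=B; A-0>A; A-1>B; B-0>B; B-1>C; C-0>C; C-1>C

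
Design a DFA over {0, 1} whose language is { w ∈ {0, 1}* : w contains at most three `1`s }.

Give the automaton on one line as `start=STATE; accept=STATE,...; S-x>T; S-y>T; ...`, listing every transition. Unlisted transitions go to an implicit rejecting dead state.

start=q0; accept=q0,q1,q2,q3; q0-0>q0; q0-1>q1; q1-0>q1; q1-1>q2; q2-0>q2; q2-1>q3; q3-0>q3; q3-1>q4; q4-0>q4; q4-1>q4

Count `1`s, saturating at 4: states q0 through q3 mean 0 through 3 `1`s seen; q4 means more than 3. Each `1` increments (capped at q4); other symbols loop. Accept from {q0, q1, q2, q3}.
With 5 states:
        0   1  
>* q0   q0  q1 
 * q1   q1  q2 
 * q2   q2  q3 
 * q3   q3  q4 
   q4   q4  q4 
(> = start, * = accepting)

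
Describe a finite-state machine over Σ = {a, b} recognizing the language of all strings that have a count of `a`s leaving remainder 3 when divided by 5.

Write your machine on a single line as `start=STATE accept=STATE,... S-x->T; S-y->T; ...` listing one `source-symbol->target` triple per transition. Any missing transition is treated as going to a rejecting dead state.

start=q0; accept=q3; q0-a->q1; q0-b->q0; q1-a->q2; q1-b->q1; q2-a->q3; q2-b->q2; q3-a->q4; q3-b->q3; q4-a->q0; q4-b->q4

Keep the running count of `a`s modulo 5: each `a` advances along the cycle q0 → q1 → q2 → q3 → q4 → q0 while other symbols loop. Accept at q3.
5 states suffice.
        a   b  
>  q0   q1  q0 
   q1   q2  q1 
   q2   q3  q2 
 * q3   q4  q3 
   q4   q0  q4 
(> = start, * = accepting)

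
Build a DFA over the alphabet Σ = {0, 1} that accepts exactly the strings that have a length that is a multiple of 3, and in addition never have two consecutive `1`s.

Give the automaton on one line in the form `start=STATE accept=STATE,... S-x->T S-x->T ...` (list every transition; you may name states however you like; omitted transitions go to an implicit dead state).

start=s0 accept=s0,s6 s0-0->s1 s0-1->s2 s1-0->s3 s1-1->s4 s2-0->s3 s2-1->s5 s3-0->s0 s3-1->s6 s4-0->s0 s4-1->s5 s5-0->s5 s5-1->s5 s6-0->s1 s6-1->s5

Run two small machines in parallel and take their product. The first has 3 states tracking the input length modulo 3; the second has 3 states tracking partial matches of the forbidden pattern `11`. A product state is a pair (one from each), accepting exactly when both do. Equivalent product states are then merged.
        0   1  
>* s0   s1  s2 
   s1   s3  s4 
   s2   s3  s5 
   s3   s0  s6 
   s4   s0  s5 
   s5   s5  s5 
 * s6   s1  s5 
(> = start, * = accepting)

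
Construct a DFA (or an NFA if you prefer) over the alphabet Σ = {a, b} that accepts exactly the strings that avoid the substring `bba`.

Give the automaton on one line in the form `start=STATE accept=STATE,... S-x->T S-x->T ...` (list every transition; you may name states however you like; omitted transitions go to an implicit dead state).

This is the complement of 'contains `bba`'. Use the same substring-matching states — s0 through s3 holding how much of `bba` has just been matched — but flip the accepting set: everything except the trap s3 accepts.
With 4 states:
        a   b  
>* s0   s0  s1 
 * s1   s0  s2 
 * s2   s3  s2 
   s3   s3  s3 
(> = start, * = accepting)

start=s0 accept=s0,s1,s2 s0-a->s0 s0-b->s1 s1-a->s0 s1-b->s2 s2-a->s3 s2-b->s2 s3-a->s3 s3-b->s3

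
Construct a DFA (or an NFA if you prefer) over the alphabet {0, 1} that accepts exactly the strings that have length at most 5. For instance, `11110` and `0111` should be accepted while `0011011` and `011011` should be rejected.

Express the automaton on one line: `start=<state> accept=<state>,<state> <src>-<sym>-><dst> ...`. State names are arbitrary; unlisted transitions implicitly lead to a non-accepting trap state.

Count input length up to 6: every symbol moves from S0 toward S6, which means 'more than 5' and absorbs. Accept from {S0, S1, S2, S3, S4, S5}.
7 states suffice.
        0   1  
>* S0   S1  S1 
 * S1   S2  S2 
 * S2   S3  S3 
 * S3   S4  S4 
 * S4   S5  S5 
 * S5   S6  S6 
   S6   S6  S6 
(> = start, * = accepting)

start=S0 accept=S0,S1,S2,S3,S4,S5 S0-0->S1 S0-1->S1 S1-0->S2 S1-1->S2 S2-0->S3 S2-1->S3 S3-0->S4 S3-1->S4 S4-0->S5 S4-1->S5 S5-0->S6 S5-1->S6 S6-0->S6 S6-1->S6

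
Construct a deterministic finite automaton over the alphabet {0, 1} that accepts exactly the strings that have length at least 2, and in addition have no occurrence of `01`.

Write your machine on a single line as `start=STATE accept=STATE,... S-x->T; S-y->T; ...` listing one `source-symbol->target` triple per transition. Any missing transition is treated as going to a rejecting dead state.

start=s0; accept=s3,s5; s0-0->s1; s0-1->s2; s1-0->s3; s1-1->s4; s2-0->s3; s2-1->s5; s3-0->s3; s3-1->s4; s4-0->s4; s4-1->s4; s5-0->s3; s5-1->s5

Run two small machines in parallel and take their product. One (4 states) tracks the input length, saturating at 3; the other (3 states) tracks partial matches of the forbidden pattern `01`. Each combined state is a pair, one component from each; accept when both components accept. After merging equivalent states the machine shrinks.
        0   1  
>  s0   s1  s2 
   s1   s3  s4 
   s2   s3  s5 
 * s3   s3  s4 
   s4   s4  s4 
 * s5   s3  s5 
(> = start, * = accepting)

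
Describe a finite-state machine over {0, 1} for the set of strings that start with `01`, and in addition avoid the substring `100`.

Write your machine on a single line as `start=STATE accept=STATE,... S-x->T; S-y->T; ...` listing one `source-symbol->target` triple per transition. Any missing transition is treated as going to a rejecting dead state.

Handle the two conditions separately and then intersect. One (4 states) tracks whether the input so far still matches the prefix `01`; the other (4 states) tracks partial matches of the forbidden pattern `100`. Each combined state is a pair, one component from each; accept when both components accept. Equivalent product states are then merged.
5 states suffice.
        0   1  
>  s0   s1  s2 
   s1   s2  s3 
   s2   s2  s2 
 * s3   s4  s3 
 * s4   s2  s3 
(> = start, * = accepting)

start=s0; accept=s3,s4; s0-0->s1; s0-1->s2; s1-0->s2; s1-1->s3; s2-0->s2; s2-1->s2; s3-0->s4; s3-1->s3; s4-0->s2; s4-1->s3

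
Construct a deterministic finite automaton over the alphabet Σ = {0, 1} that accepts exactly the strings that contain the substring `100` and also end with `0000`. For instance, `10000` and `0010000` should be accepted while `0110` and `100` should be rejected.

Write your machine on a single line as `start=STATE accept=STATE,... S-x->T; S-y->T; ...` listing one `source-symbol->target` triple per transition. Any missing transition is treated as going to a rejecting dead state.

Run two small machines in parallel and take their product. One (4 states) tracks whether and how much of `100` has been seen; the other (5 states) tracks how much of the suffix `0000` has currently been matched. Each combined state is a pair, one component from each; accept when both components accept. Minimizing collapses redundant product states.
A 6-state machine:
        0   1  
>  s0   s0  s1 
   s1   s2  s1 
   s2   s3  s1 
   s3   s4  s1 
   s4   s5  s1 
 * s5   s5  s1 
(> = start, * = accepting)

start=s0; accept=s5; s0-0->s0; s0-1->s1; s1-0->s2; s1-1->s1; s2-0->s3; s2-1->s1; s3-0->s4; s3-1->s1; s4-0->s5; s4-1->s1; s5-0->s5; s5-1->s1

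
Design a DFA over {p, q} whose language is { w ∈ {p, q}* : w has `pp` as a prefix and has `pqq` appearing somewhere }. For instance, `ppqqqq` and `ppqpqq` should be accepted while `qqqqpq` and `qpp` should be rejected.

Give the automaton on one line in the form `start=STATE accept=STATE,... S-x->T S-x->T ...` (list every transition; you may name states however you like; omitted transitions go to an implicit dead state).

start=S0 accept=S8 S0-p->S1 S0-q->S2 S1-p->S3 S1-q->S4 S2-p->S5 S2-q->S2 S3-p->S3 S3-q->S6 S4-p->S5 S4-q->S7 S5-p->S5 S5-q->S4 S6-p->S3 S6-q->S8 S7-p->S7 S7-q->S7 S8-p->S8 S8-q->S8

Build one automaton per condition and run them in lockstep. One (4 states) tracks whether the input so far still matches the prefix `pp`; the other (4 states) tracks whether and how much of `pqq` has been seen. Each combined state is a pair, one component from each; accept when both components accept.
With 9 states:
        p   q  
>  S0   S1  S2 
   S1   S3  S4 
   S2   S5  S2 
   S3   S3  S6 
   S4   S5  S7 
   S5   S5  S4 
   S6   S3  S8 
   S7   S7  S7 
 * S8   S8  S8 
(> = start, * = accepting)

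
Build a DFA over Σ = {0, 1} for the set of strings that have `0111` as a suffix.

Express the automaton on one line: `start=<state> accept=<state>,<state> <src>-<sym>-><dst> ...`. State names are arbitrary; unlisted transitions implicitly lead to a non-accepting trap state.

Remember how much of `0111` the current input suffix matches. State S0 means no match yet; S1 means the last symbol is `0`; S2 means the last 2 symbols are `01`; S3 means the last 3 symbols are `011`; S4 means the last 4 symbols are `0111`. Only S4 accepts. On a mismatch, fall back to the longest proper suffix that is still a prefix of `0111`.
With 5 states:
        0   1  
>  S0   S1  S0 
   S1   S1  S2 
   S2   S1  S3 
   S3   S1  S4 
 * S4   S1  S0 
(> = start, * = accepting)

start=S0 accept=S4 S0-0->S1 S0-1->S0 S1-0->S1 S1-1->S2 S2-0->S1 S2-1->S3 S3-0->S1 S3-1->S4 S4-0->S1 S4-1->S0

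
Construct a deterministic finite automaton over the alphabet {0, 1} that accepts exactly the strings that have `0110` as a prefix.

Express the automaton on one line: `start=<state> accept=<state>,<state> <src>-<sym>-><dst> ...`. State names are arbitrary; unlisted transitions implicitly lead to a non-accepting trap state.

start=s0 accept=s4 s0-0->s1 s0-1->s5 s1-0->s5 s1-1->s2 s2-0->s5 s2-1->s3 s3-0->s4 s3-1->s5 s4-0->s4 s4-1->s4 s5-0->s5 s5-1->s5

Check the first 4 symbols one by one: s0 through s3 record how many have matched `0110` so far; any wrong symbol goes to the dead state s5. After all 4 match we enter the accepting sink s4.
With 6 states:
        0   1  
>  s0   s1  s5 
   s1   s5  s2 
   s2   s5  s3 
   s3   s4  s5 
 * s4   s4  s4 
   s5   s5  s5 
(> = start, * = accepting)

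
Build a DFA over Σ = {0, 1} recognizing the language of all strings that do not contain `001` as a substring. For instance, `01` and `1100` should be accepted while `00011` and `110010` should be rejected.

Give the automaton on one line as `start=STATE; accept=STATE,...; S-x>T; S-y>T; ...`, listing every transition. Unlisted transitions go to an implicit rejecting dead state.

start=q0; accept=q0,q1,q2; q0-0>q1; q0-1>q0; q1-0>q2; q1-1>q0; q2-0>q2; q2-1>q3; q3-0>q3; q3-1>q3

Track partial matches of the forbidden pattern `001`. State q3 is a dead state reached once `001` has occurred; every other state accepts. q0 means no part of `001` is currently matched.
A 4-state machine:
        0   1  
>* q0   q1  q0 
 * q1   q2  q0 
 * q2   q2  q3 
   q3   q3  q3 
(> = start, * = accepting)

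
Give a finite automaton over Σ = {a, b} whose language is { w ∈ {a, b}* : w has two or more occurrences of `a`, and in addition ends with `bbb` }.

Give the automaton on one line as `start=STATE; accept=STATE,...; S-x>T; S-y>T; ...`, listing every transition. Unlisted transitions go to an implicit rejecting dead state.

Build one automaton per condition and run them in lockstep. One (4 states) tracks the count of `a`s, saturating at 3; the other (4 states) tracks how much of the suffix `bbb` has currently been matched. Each combined state is a pair, one component from each; accept when both components accept. After merging equivalent states the machine shrinks.
With 6 states:
        a   b  
>  S0   S1  S0 
   S1   S2  S1 
   S2   S2  S3 
   S3   S2  S4 
   S4   S2  S5 
 * S5   S2  S5 
(> = start, * = accepting)

start=S0; accept=S5; S0-a>S1; S0-b>S0; S1-a>S2; S1-b>S1; S2-a>S2; S2-b>S3; S3-a>S2; S3-b>S4; S4-a>S2; S4-b>S5; S5-a>S2; S5-b>S5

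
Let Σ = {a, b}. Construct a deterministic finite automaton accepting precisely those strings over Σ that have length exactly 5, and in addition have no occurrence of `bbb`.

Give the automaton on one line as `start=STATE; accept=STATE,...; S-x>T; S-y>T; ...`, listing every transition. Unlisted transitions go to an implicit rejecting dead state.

start=S0; accept=S12; S0-a>S1; S0-b>S2; S1-a>S3; S1-b>S4; S2-a>S3; S2-b>S5; S3-a>S6; S3-b>S7; S4-a>S6; S4-b>S8; S5-a>S6; S5-b>S9; S6-a>S10; S6-b>S10; S7-a>S10; S7-b>S11; S8-a>S10; S8-b>S9; S9-a>S9; S9-b>S9; S10-a>S12; S10-b>S12; S11-a>S12; S11-b>S9; S12-a>S9; S12-b>S9

Handle the two conditions separately and then intersect. The first has 7 states tracking the input length, saturating at 6; the second has 4 states tracking partial matches of the forbidden pattern `bbb`. A product state is a pair (one from each), accepting exactly when both do. Minimizing collapses redundant product states.
With 13 states:
          a    b  
>  S0     S1   S2 
   S1     S3   S4 
   S2     S3   S5 
   S3     S6   S7 
   S4     S6   S8 
   S5     S6   S9 
   S6    S10  S10 
   S7    S10  S11 
   S8    S10   S9 
   S9     S9   S9 
   S10   S12  S12 
   S11   S12   S9 
 * S12    S9   S9 
(> = start, * = accepting)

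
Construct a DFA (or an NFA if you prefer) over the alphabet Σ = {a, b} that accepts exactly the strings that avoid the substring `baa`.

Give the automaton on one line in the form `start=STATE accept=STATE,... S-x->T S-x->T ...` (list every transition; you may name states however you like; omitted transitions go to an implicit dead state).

start=S0 accept=S0,S1,S2 S0-a->S0 S0-b->S1 S1-a->S2 S1-b->S1 S2-a->S3 S2-b->S1 S3-a->S3 S3-b->S3

This is the complement of 'contains `baa`'. Use the same substring-matching states — S0 through S3 holding how much of `baa` has just been matched — but flip the accepting set: everything except the trap S3 accepts.
A 4-state machine:
        a   b  
>* S0   S0  S1 
 * S1   S2  S1 
 * S2   S3  S1 
   S3   S3  S3 
(> = start, * = accepting)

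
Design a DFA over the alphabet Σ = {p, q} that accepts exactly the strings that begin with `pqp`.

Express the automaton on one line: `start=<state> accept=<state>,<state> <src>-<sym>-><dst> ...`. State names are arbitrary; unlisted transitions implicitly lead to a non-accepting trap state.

Walk along `pqp` while the input agrees: from S0 take `p` to S1, and so on. Any deviation drops to the rejecting sink S4. Once S3 is reached the prefix is confirmed and every continuation is accepted.
5 states suffice.
        p   q  
>  S0   S1  S4 
   S1   S4  S2 
   S2   S3  S4 
 * S3   S3  S3 
   S4   S4  S4 
(> = start, * = accepting)

start=S0 accept=S3 S0-p->S1 S0-q->S4 S1-p->S4 S1-q->S2 S2-p->S3 S2-q->S4 S3-p->S3 S3-q->S3 S4-p->S4 S4-q->S4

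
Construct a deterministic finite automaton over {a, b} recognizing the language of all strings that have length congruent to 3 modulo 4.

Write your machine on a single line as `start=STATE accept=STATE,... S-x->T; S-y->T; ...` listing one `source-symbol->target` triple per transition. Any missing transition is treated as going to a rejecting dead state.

Only the length mod 4 matters, so use a 4-cycle: from any state, every input symbol moves to the next state, wrapping q3 back to q0. Mark q3 accepting.
A 4-state machine:
        a   b  
>  q0   q1  q1 
   q1   q2  q2 
   q2   q3  q3 
 * q3   q0  q0 
(> = start, * = accepting)

start=q0; accept=q3; q0-a->q1; q0-b->q1; q1-a->q2; q1-b->q2; q2-a->q3; q2-b->q3; q3-a->q0; q3-b->q0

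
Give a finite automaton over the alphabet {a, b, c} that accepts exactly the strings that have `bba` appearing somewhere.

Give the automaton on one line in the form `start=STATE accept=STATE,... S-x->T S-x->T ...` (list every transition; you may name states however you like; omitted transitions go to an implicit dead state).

Track how much of `bba` has been matched so far: state S0 is no progress, S3 is the absorbing accept state reached once `bba` has occurred. Intermediate states record partial matches; on a mismatch, fall back to the longest reusable overlap.
A 4-state machine:
        a   b   c  
>  S0   S0  S1  S0 
   S1   S0  S2  S0 
   S2   S3  S2  S0 
 * S3   S3  S3  S3 
(> = start, * = accepting)

start=S0 accept=S3 S0-a->S0 S0-b->S1 S0-c->S0 S1-a->S0 S1-b->S2 S1-c->S0 S2-a->S3 S2-b->S2 S2-c->S0 S3-a->S3 S3-b->S3 S3-c->S3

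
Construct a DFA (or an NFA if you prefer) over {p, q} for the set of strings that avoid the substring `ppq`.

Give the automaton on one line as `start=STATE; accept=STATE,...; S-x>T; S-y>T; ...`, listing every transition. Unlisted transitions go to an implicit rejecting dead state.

start=s0; accept=s0,s1,s2; s0-p>s1; s0-q>s0; s1-p>s2; s1-q>s0; s2-p>s2; s2-q>s3; s3-p>s3; s3-q>s3

This is the complement of 'contains `ppq`'. Use the same substring-matching states — s0 through s3 holding how much of `ppq` has just been matched — but flip the accepting set: everything except the trap s3 accepts.
A 4-state machine:
        p   q  
>* s0   s1  s0 
 * s1   s2  s0 
 * s2   s2  s3 
   s3   s3  s3 
(> = start, * = accepting)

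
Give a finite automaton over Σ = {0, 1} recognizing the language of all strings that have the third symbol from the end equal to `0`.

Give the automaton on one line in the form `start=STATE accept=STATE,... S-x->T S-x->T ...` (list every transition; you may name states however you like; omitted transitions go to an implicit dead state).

start=S0 accept=S7,S8,S9,S10 S0-0->S1 S0-1->S2 S1-0->S3 S1-1->S4 S2-0->S5 S2-1->S6 S3-0->S7 S3-1->S8 S4-0->S9 S4-1->S10 S5-0->S11 S5-1->S12 S6-0->S13 S6-1->S14 S7-0->S7 S7-1->S8 S8-0->S9 S8-1->S10 S9-0->S11 S9-1->S12 S10-0->S13 S10-1->S14 S11-0->S7 S11-1->S8 S12-0->S9 S12-1->S10 S13-0->S11 S13-1->S12 S14-0->S13 S14-1->S14

A DFA must remember the last 3 symbols (since which symbol is third-to-last isn't known until the input ends). Use one state per possible window of the last ≤3 symbols; accept from those whose window starts with `0`.
          0    1  
>  S0     S1   S2 
   S1     S3   S4 
   S2     S5   S6 
   S3     S7   S8 
   S4     S9  S10 
   S5    S11  S12 
   S6    S13  S14 
 * S7     S7   S8 
 * S8     S9  S10 
 * S9    S11  S12 
 * S10   S13  S14 
   S11    S7   S8 
   S12    S9  S10 
   S13   S11  S12 
   S14   S13  S14 
(> = start, * = accepting)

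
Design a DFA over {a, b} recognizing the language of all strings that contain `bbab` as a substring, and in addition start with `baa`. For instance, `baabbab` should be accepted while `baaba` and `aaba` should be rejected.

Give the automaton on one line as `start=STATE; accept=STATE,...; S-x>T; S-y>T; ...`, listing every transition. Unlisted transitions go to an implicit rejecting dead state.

start=s0; accept=s8; s0-a>s1; s0-b>s2; s1-a>s1; s1-b>s1; s2-a>s3; s2-b>s1; s3-a>s4; s3-b>s1; s4-a>s4; s4-b>s5; s5-a>s4; s5-b>s6; s6-a>s7; s6-b>s6; s7-a>s4; s7-b>s8; s8-a>s8; s8-b>s8

Run two small machines in parallel and take their product. The first has 5 states tracking whether and how much of `bbab` has been seen; the second has 5 states tracking whether the input so far still matches the prefix `baa`. A product state is a pair (one from each), accepting exactly when both do. After merging equivalent states the machine shrinks.
A 9-state machine:
        a   b  
>  s0   s1  s2 
   s1   s1  s1 
   s2   s3  s1 
   s3   s4  s1 
   s4   s4  s5 
   s5   s4  s6 
   s6   s7  s6 
   s7   s4  s8 
 * s8   s8  s8 
(> = start, * = accepting)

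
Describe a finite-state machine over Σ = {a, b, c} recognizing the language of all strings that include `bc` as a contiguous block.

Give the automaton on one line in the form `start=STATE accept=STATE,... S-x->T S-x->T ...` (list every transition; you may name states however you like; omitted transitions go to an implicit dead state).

start=q0 accept=q2 q0-a->q0 q0-b->q1 q0-c->q0 q1-a->q0 q1-b->q1 q1-c->q2 q2-a->q2 q2-b->q2 q2-c->q2

Track how much of `bc` has been matched so far: state q0 is no progress, q2 is the absorbing accept state reached once `bc` has occurred. Intermediate states record partial matches; on a mismatch, fall back to the longest reusable overlap.
        a   b   c  
>  q0   q0  q1  q0 
   q1   q0  q1  q2 
 * q2   q2  q2  q2 
(> = start, * = accepting)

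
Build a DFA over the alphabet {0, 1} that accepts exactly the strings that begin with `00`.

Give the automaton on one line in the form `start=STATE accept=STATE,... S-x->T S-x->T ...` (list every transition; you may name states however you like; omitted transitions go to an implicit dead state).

Walk along `00` while the input agrees: from q0 take `0` to q1, and so on. Any deviation drops to the rejecting sink q3. Once q2 is reached the prefix is confirmed and every continuation is accepted.
A 4-state machine:
        0   1  
>  q0   q1  q3 
   q1   q2  q3 
 * q2   q2  q2 
   q3   q3  q3 
(> = start, * = accepting)

start=q0 accept=q2 q0-0->q1 q0-1->q3 q1-0->q2 q1-1->q3 q2-0->q2 q2-1->q2 q3-0->q3 q3-1->q3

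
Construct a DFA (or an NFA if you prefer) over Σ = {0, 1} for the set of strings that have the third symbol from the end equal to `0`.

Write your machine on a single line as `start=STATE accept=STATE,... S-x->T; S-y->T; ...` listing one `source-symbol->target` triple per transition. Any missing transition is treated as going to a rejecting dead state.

Because acceptance depends on a position counted from the end, the machine has to buffer the most recent 3 symbols. Make each state the string of the last up-to-3 symbols read; on input `x` shift the window left and append `x`. Accept when the buffered window has length 3 and begins with `0`.
15 states suffice.
          0    1  
>  S0     S1   S2 
   S1     S3   S4 
   S2     S5   S6 
   S3     S7   S8 
   S4     S9  S10 
   S5    S11  S12 
   S6    S13  S14 
 * S7     S7   S8 
 * S8     S9  S10 
 * S9    S11  S12 
 * S10   S13  S14 
   S11    S7   S8 
   S12    S9  S10 
   S13   S11  S12 
   S14   S13  S14 
(> = start, * = accepting)

start=S0; accept=S7,S8,S9,S10; S0-0->S1; S0-1->S2; S1-0->S3; S1-1->S4; S2-0->S5; S2-1->S6; S3-0->S7; S3-1->S8; S4-0->S9; S4-1->S10; S5-0->S11; S5-1->S12; S6-0->S13; S6-1->S14; S7-0->S7; S7-1->S8; S8-0->S9; S8-1->S10; S9-0->S11; S9-1->S12; S10-0->S13; S10-1->S14; S11-0->S7; S11-1->S8; S12-0->S9; S12-1->S10; S13-0->S11; S13-1->S12; S14-0->S13; S14-1->S14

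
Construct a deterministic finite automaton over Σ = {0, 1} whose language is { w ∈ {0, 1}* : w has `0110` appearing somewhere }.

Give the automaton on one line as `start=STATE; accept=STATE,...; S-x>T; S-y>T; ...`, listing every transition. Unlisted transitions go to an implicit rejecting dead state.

start=S0; accept=S4; S0-0>S1; S0-1>S0; S1-0>S1; S1-1>S2; S2-0>S1; S2-1>S3; S3-0>S4; S3-1>S0; S4-0>S4; S4-1>S4

Track how much of `0110` has been matched so far: state S0 is no progress, S4 is the absorbing accept state reached once `0110` has occurred. Intermediate states record partial matches; on a mismatch, fall back to the longest reusable overlap.
5 states suffice.
        0   1  
>  S0   S1  S0 
   S1   S1  S2 
   S2   S1  S3 
   S3   S4  S0 
 * S4   S4  S4 
(> = start, * = accepting)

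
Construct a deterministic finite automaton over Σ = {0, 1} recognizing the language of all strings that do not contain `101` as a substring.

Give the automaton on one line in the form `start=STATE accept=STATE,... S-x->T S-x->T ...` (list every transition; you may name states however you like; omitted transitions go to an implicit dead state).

This is the complement of 'contains `101`'. Use the same substring-matching states — s0 through s3 holding how much of `101` has just been matched — but flip the accepting set: everything except the trap s3 accepts.
A 4-state machine:
        0   1  
>* s0   s0  s1 
 * s1   s2  s1 
 * s2   s0  s3 
   s3   s3  s3 
(> = start, * = accepting)

start=s0 accept=s0,s1,s2 s0-0->s0 s0-1->s1 s1-0->s2 s1-1->s1 s2-0->s0 s2-1->s3 s3-0->s3 s3-1->s3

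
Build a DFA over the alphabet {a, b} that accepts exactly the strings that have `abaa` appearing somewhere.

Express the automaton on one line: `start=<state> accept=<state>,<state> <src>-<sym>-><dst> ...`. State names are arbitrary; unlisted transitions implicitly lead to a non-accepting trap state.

Track how much of `abaa` has been matched so far: state S0 is no progress, S4 is the absorbing accept state reached once `abaa` has occurred. Intermediate states record partial matches; on a mismatch, fall back to the longest reusable overlap.
        a   b  
>  S0   S1  S0 
   S1   S1  S2 
   S2   S3  S0 
   S3   S4  S2 
 * S4   S4  S4 
(> = start, * = accepting)

start=S0 accept=S4 S0-a->S1 S0-b->S0 S1-a->S1 S1-b->S2 S2-a->S3 S2-b->S0 S3-a->S4 S3-b->S2 S4-a->S4 S4-b->S4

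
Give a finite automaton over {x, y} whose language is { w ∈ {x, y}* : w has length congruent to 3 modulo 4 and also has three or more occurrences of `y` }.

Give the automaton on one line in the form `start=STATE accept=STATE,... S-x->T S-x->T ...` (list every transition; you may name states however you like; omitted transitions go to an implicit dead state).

start=A accept=J A-x->B A-y->C B-x->D B-y->E C-x->E C-y->F D-x->G D-y->H E-x->H E-y->I F-x->I F-y->J G-x->A G-y->K H-x->K H-y->L I-x->L I-y->M J-x->M J-y->M K-x->C K-y->N L-x->N L-y->O M-x->O M-y->O N-x->F N-y->P O-x->P O-y->P P-x->J P-y->J

Handle the two conditions separately and then intersect. One (4 states) tracks the input length modulo 4; the other (5 states) tracks the count of `y`s, saturating at 4. Each combined state is a pair, one component from each; accept when both components accept. After merging equivalent states the machine shrinks.
A 16-state machine:
       x  y 
>  A   B  C 
   B   D  E 
   C   E  F 
   D   G  H 
   E   H  I 
   F   I  J 
   G   A  K 
   H   K  L 
   I   L  M 
 * J   M  M 
   K   C  N 
   L   N  O 
   M   O  O 
   N   F  P 
   O   P  P 
   P   J  J 
(> = start, * = accepting)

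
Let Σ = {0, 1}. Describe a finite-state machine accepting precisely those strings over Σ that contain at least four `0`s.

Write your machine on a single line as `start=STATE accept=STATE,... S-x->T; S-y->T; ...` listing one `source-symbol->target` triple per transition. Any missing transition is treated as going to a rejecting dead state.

Count `0`s, saturating at 5: states A through E mean 0 through 4 `0`s seen; F means more than 4. Each `0` increments (capped at F); other symbols loop. Accept from {E, F}.
A 6-state machine:
       0  1 
>  A   B  A 
   B   C  B 
   C   D  C 
   D   E  D 
 * E   F  E 
 * F   F  F 
(> = start, * = accepting)

start=A; accept=E,F; A-0->B; A-1->A; B-0->C; B-1->B; C-0->D; C-1->C; D-0->E; D-1->D; E-0->F; E-1->E; F-0->F; F-1->F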